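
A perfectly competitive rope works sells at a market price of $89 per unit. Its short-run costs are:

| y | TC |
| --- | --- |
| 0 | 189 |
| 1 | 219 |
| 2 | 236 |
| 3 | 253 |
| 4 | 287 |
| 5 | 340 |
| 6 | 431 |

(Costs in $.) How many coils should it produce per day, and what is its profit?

y = 5; profit = $105

Compute π = P·y − TC at each output: y=0: -189; y=1: -130; y=2: -58; y=3: 14; y=4: 69; y=5: 105; y=6: 103.
Profit is maximized at y = 5. AVC there is 151/5 = $30.20 ≤ P, so producing beats shutting down (which would give -$189).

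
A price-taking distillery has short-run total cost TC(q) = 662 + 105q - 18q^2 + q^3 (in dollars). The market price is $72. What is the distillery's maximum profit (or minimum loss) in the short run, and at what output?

AVC = 105 - 18q + q^2; min AVC = $24 at q = 9. Since P = $72 ≥ min AVC, the firm produces.
With MC = 105 - 36q + 3q^2, P = MC on the upward-sloping part at q* = 11.
TR = 72·11 = 792. TC = 662 + 308 = 970. Profit = 792 − 970 = -$178.
Shutting down would mean losing the fixed cost of $662, so operating at a loss of $178 is better by $484.

Profit = -$178 at q = 11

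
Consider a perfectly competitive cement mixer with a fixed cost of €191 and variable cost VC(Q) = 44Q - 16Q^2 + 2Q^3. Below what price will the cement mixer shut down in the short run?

Short-run supply begins at min AVC. From VC = 44Q - 16Q^2 + 2Q^3, AVC = 44 - 16Q + 2Q^2.
At the minimum of AVC, MC = AVC. MC = 44 - 32Q + 6Q^2; setting MC = AVC gives 4Q^2 - 16Q = 0, so Q = 4. min AVC = 12.
The firm shuts down for any P below €12.

€12 per unit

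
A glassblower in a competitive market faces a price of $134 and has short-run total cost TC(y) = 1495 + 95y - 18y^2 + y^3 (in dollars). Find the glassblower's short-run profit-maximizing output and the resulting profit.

Profit = -$143 at y = 13

AVC = 95 - 18y + y^2 has its minimum $14 at y = 9; price $134 clears that bar, so the firm operates.
MC = 95 - 36y + 3y^2. Setting P = MC and taking the root on the rising branch gives y* = 13.
TR = 134·13 = 1742. TC = 1495 + 390 = 1885. Profit = 1742 − 1885 = -$143.
Shutting down would mean losing the fixed cost of $1495, so operating at a loss of $143 is better by $1352.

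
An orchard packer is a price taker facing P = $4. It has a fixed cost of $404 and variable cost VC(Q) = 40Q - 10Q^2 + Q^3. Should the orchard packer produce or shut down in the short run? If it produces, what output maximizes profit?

From TC, MC = TC'(Q) = 40 - 20Q + 3Q^2 and AVC = VC/Q = 40 - 10Q + Q^2.
AVC is minimized where dAVC/dQ = -10 + 2Q = 0, at Q = 5; min AVC = 40 - 10·5 + 5^2 = $15.
Since P = $4 < min AVC = $15, price fails to cover variable cost at any output.
Best response: produce nothing and absorb the $404 fixed cost.

Shut down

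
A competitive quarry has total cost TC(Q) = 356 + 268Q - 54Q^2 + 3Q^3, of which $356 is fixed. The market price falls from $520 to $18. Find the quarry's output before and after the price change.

AVC = 268 - 54Q + 3Q^2, minimized at Q = 9 where min AVC = $25. MC = 268 - 108Q + 9Q^2.
At P = $520 ≥ min AVC, set P = MC on the rising branch: Q = 14.
At P = $18 < min AVC = $25, price no longer covers variable cost at any output, so the firm shuts down: Q = 0.

Output falls from 14 to 0 (the firm shuts down)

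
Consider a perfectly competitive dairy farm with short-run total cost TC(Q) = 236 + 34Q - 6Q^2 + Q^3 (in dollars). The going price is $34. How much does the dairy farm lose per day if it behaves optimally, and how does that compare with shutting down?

AVC = 34 - 6Q + Q^2 has its minimum $25 at Q = 3; price $34 clears that bar, so the firm operates.
With MC = 34 - 12Q + 3Q^2, P = MC on the upward-sloping part at Q* = 4.
TR = 34·4 = 136. TC = 236 + 104 = 340. Profit = 136 − 340 = -$204.
That loss of $204 beats the $236 the firm would lose by shutting down; producing recovers $32 of fixed cost.

Profit = -$204 at Q = 4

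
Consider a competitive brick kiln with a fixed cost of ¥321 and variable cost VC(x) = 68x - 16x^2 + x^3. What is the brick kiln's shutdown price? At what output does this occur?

Short-run supply begins at min AVC. From VC = 68x - 16x^2 + x^3, AVC = 68 - 16x + x^2.
dAVC/dx = -16 + 2x = 0 gives x = 8. min AVC = 68 - 16·8 + 8^2 = 4.
So the shutdown price is ¥4.

¥4 per unit, at x = 8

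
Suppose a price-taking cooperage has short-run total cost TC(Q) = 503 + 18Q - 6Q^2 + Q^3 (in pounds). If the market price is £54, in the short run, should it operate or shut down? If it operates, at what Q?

Produce at Q = 6

From TC, MC = TC'(Q) = 18 - 12Q + 3Q^2 and AVC = VC/Q = 18 - 6Q + Q^2.
AVC is minimized where dAVC/dQ = -6 + 2Q = 0, at Q = 3; min AVC = 18 - 6·3 + 3^2 = £9.
P = £54 exceeds min AVC = £9, so the firm stays open.
Set P = MC: 54 = 18 - 12Q + 3Q^2 → -36 - 12Q + 3Q^2 = 0. The roots are Q = -2 and Q = 6; the profit-maximizing output is on the rising part of MC, so Q* = 6.
Check: AVC at Q = 6 is £18 ≤ P, so revenue covers variable cost.
Profit = P·Q − TC = 54·6 − 611 = -£287, a loss, but smaller than the £503 fixed cost the firm would lose by shutting down.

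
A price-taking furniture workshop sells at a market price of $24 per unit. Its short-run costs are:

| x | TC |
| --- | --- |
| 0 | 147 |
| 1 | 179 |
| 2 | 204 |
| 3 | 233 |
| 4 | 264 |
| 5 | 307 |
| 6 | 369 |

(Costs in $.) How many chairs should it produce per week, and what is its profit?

Profit at each row (π = 24x − TC): x=0: -147; x=1: -155; x=2: -156; x=3: -161; x=4: -168; x=5: -187; x=6: -225.
Profit is highest at x = 0. Equivalently, the lowest AVC in the table is 57/2 ≈ $28.50 at x = 2, and P = $24 falls below it — price never covers variable cost, so the firm shuts down and loses only its fixed cost.

x = 0 (shut down); profit = -$147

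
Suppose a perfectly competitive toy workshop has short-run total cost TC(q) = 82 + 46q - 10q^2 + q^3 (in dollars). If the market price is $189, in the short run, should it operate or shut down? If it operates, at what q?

Produce at q = 11

Strip out fixed cost: VC = 46q - 10q^2 + q^3. Then AVC = 46 - 10q + q^2 and MC = 46 - 20q + 3q^2.
AVC hits its minimum where MC = AVC, at q = 5, giving min AVC = 46 - 10·5 + 5^2 = $21.
Since P = $189 ≥ min AVC = $21, price covers variable cost and the firm should produce.
Set P = MC: 189 = 46 - 20q + 3q^2 → -143 - 20q + 3q^2 = 0. The roots are q = -13/3 and q = 11; the profit-maximizing output is on the rising part of MC, so q* = 11.
Check: AVC at q = 11 is $57 ≤ P, so revenue covers variable cost.
Profit = P·q − TC = 189·11 − 709 = $1370.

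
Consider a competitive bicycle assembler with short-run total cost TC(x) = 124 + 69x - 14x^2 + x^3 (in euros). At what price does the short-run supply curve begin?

€20 per unit

The shutdown price is the minimum of AVC. VC = 69x - 14x^2 + x^3, so AVC = 69 - 14x + x^2.
At the minimum of AVC, MC = AVC. MC = 69 - 28x + 3x^2; setting MC = AVC gives 2x^2 - 14x = 0, so x = 7. min AVC = 20.
So the shutdown price is €20.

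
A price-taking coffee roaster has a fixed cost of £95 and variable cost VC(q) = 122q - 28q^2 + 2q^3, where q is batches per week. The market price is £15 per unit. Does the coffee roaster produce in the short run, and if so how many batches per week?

From TC, MC = TC'(q) = 122 - 56q + 6q^2 and AVC = VC/q = 122 - 28q + 2q^2.
The AVC parabola has its vertex at q = 28/4 = 7, where AVC = 122 - 28·7 + 2·7^2 = £24.
With P < min AVC (£15 < £24), every unit sold adds to the loss.
Shutting down limits the loss to fixed cost, £95.

Shut down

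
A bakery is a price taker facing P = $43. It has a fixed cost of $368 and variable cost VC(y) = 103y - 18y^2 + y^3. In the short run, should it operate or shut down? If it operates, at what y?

Produce at y = 10

Strip out fixed cost: VC = 103y - 18y^2 + y^3. Then AVC = 103 - 18y + y^2 and MC = 103 - 36y + 3y^2.
AVC is minimized where dAVC/dy = -18 + 2y = 0, at y = 9; min AVC = 103 - 18·9 + 9^2 = $22.
Since P = $43 ≥ min AVC = $22, price covers variable cost and the firm should produce.
Solving P = MC: 60 - 36y + 3y^2 = 0 ⇒ y = 2 or 10. On the upward-sloping branch, y* = 10.
Check: AVC at y = 10 is $23 ≤ P, so revenue covers variable cost.
Profit = P·y − TC = 43·10 − 598 = -$168, a loss, but smaller than the $368 fixed cost the firm would lose by shutting down.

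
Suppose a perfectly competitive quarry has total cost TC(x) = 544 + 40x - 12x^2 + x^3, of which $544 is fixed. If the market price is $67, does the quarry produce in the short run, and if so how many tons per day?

Produce at x = 9

Variable cost is VC = 40x - 12x^2 + x^3, so AVC = VC/x = 40 - 12x + x^2 and MC = dTC/dx = 40 - 24x + 3x^2.
AVC is minimized where dAVC/dx = -12 + 2x = 0, at x = 6; min AVC = 40 - 12·6 + 6^2 = $4.
Because $67 ≥ $4, revenue can cover variable cost; the firm operates.
P = MC gives -27 - 24x + 3x^2 = 0, with roots -1 and 9. Take the larger (rising MC): x* = 9.
Check: AVC at x = 9 is $13 ≤ P, so revenue covers variable cost.
Profit = P·x − TC = 67·9 − 661 = -$58, a loss, but smaller than the $544 fixed cost the firm would lose by shutting down.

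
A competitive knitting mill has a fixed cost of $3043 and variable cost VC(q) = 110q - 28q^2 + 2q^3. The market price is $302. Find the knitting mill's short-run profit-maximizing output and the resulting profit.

AVC = 110 - 28q + 2q^2; min AVC = $12 at q = 7. Since P = $302 ≥ min AVC, the firm produces.
With MC = 110 - 56q + 6q^2, P = MC on the upward-sloping part at q* = 12.
TR = 302·12 = 3624. TC = 3043 + 744 = 3787. Profit = 3624 − 3787 = -$163.
Shutting down would mean losing the fixed cost of $3043, so operating at a loss of $163 is better by $2880.

Profit = -$163 at q = 12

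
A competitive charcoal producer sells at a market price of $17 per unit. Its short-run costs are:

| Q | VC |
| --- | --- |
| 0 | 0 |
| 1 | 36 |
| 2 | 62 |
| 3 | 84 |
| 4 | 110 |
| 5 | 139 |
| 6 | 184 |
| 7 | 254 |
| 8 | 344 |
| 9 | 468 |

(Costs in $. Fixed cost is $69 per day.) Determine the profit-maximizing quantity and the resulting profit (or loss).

Tabulate TR − TC: Q=0: -69; Q=1: -88; Q=2: -97; Q=3: -102; Q=4: -111; Q=5: -123; Q=6: -151; Q=7: -204; Q=8: -277; Q=9: -384.
Profit is highest at Q = 0. Equivalently, the lowest AVC in the table is 110/4 ≈ $27.50 at Q = 4, and P = $17 falls below it — price never covers variable cost, so the firm shuts down and loses only its fixed cost.

Q = 0 (shut down); profit = -$69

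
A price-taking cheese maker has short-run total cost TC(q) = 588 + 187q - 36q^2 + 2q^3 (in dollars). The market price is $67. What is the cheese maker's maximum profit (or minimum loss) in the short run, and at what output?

AVC = 187 - 36q + 2q^2 has its minimum $25 at q = 9; price $67 clears that bar, so the firm operates.
MC = 187 - 72q + 6q^2. Setting P = MC and taking the root on the rising branch gives q* = 10.
TR = 67·10 = 670. TC = 588 + 270 = 858. Profit = 670 − 858 = -$188.
Shutting down would mean losing the fixed cost of $588, so operating at a loss of $188 is better by $400.

Profit = -$188 at q = 10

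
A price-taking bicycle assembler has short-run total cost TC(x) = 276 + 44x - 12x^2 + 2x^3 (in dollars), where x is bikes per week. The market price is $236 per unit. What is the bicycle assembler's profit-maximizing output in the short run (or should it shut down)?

Produce at x = 8

Variable cost is VC = 44x - 12x^2 + 2x^3, so AVC = VC/x = 44 - 12x + 2x^2 and MC = dTC/dx = 44 - 24x + 6x^2.
The AVC parabola has its vertex at x = 12/4 = 3, where AVC = 44 - 12·3 + 2·3^2 = $26.
Because $236 ≥ $26, revenue can cover variable cost; the firm operates.
P = MC gives -192 - 24x + 6x^2 = 0, with roots -4 and 8. Take the larger (rising MC): x* = 8.
Check: AVC at x = 8 is $76 ≤ P, so revenue covers variable cost.
Profit = P·x − TC = 236·8 − 884 = $1004.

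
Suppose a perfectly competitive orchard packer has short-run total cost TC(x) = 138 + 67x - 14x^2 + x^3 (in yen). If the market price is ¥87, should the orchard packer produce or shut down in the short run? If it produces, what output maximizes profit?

From TC, MC = TC'(x) = 67 - 28x + 3x^2 and AVC = VC/x = 67 - 14x + x^2.
AVC is minimized where dAVC/dx = -14 + 2x = 0, at x = 7; min AVC = 67 - 14·7 + 7^2 = ¥18.
Because ¥87 ≥ ¥18, revenue can cover variable cost; the firm operates.
Solving P = MC: -20 - 28x + 3x^2 = 0 ⇒ x = -2/3 or 10. On the upward-sloping branch, x* = 10.
Check: AVC at x = 10 is ¥27 ≤ P, so revenue covers variable cost.
Profit = P·x − TC = 87·10 − 408 = ¥462.

Produce at x = 10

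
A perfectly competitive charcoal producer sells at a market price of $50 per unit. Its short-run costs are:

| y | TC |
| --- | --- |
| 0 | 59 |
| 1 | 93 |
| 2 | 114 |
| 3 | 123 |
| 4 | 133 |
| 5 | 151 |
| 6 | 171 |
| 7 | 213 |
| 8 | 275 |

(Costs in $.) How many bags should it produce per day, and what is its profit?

Profit at each row (π = 50y − TC): y=0: -59; y=1: -43; y=2: -14; y=3: 27; y=4: 67; y=5: 99; y=6: 129; y=7: 137; y=8: 125.
Profit is maximized at y = 7. AVC there is 154/7 = $22 ≤ P, so producing beats shutting down (which would give -$59).

y = 7; profit = $137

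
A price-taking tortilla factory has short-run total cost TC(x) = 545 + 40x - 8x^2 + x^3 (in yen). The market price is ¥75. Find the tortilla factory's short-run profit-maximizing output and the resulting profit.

Profit = -¥251 at x = 7

AVC = 40 - 8x + x^2; min AVC = ¥24 at x = 4. Since P = ¥75 ≥ min AVC, the firm produces.
With MC = 40 - 16x + 3x^2, P = MC on the upward-sloping part at x* = 7.
TR = 75·7 = 525. TC = 545 + 231 = 776. Profit = 525 − 776 = -¥251.
Shutting down would mean losing the fixed cost of ¥545, so operating at a loss of ¥251 is better by ¥294.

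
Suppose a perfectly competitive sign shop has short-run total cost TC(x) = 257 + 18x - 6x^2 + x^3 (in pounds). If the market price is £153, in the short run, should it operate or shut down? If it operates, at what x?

Produce at x = 9

From TC, MC = TC'(x) = 18 - 12x + 3x^2 and AVC = VC/x = 18 - 6x + x^2.
AVC hits its minimum where MC = AVC, at x = 3, giving min AVC = 18 - 6·3 + 3^2 = £9.
Since P = £153 ≥ min AVC = £9, price covers variable cost and the firm should produce.
Solving P = MC: -135 - 12x + 3x^2 = 0 ⇒ x = -5 or 9. On the upward-sloping branch, x* = 9.
Check: AVC at x = 9 is £45 ≤ P, so revenue covers variable cost.
Profit = P·x − TC = 153·9 − 662 = £715.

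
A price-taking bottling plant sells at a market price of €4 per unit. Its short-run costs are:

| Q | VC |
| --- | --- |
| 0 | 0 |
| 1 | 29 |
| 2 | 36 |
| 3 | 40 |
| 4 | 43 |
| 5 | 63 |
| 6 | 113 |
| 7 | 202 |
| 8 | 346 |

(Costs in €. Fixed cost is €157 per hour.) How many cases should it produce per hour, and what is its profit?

Q = 0 (shut down); profit = -€157

Compute π = P·Q − TC at each output: Q=0: -157; Q=1: -182; Q=2: -185; Q=3: -185; Q=4: -184; Q=5: -200; Q=6: -246; Q=7: -331; Q=8: -471.
Profit is highest at Q = 0. Equivalently, the lowest AVC in the table is 43/4 ≈ €10.75 at Q = 4, and P = €4 falls below it — price never covers variable cost, so the firm shuts down and loses only its fixed cost.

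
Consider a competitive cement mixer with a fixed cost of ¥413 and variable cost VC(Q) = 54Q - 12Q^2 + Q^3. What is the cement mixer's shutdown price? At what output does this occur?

Short-run supply begins at min AVC. From VC = 54Q - 12Q^2 + Q^3, AVC = 54 - 12Q + Q^2.
dAVC/dQ = -12 + 2Q = 0 gives Q = 6. min AVC = 54 - 12·6 + 6^2 = 18.
So the shutdown price is ¥18.

¥18 per unit, at Q = 6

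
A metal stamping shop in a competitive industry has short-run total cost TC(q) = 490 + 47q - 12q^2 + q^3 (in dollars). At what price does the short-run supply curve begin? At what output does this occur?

The firm shuts down when price falls below the minimum of average variable cost. AVC = VC/q = 47 - 12q + q^2.
At the minimum of AVC, MC = AVC. MC = 47 - 24q + 3q^2; setting MC = AVC gives 2q^2 - 12q = 0, so q = 6. min AVC = 11.
For P < $11 the firm produces nothing.

$11 per unit, at q = 6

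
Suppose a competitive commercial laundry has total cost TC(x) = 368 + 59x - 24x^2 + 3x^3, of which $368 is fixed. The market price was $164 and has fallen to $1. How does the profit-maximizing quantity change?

Output falls from 7 to 0 (the firm shuts down)

AVC = 59 - 24x + 3x^2, minimized at x = 4 where min AVC = $11. MC = 59 - 48x + 9x^2.
At P = $164 ≥ min AVC, set P = MC on the rising branch: x = 7.
At P = $1 < min AVC = $11, price no longer covers variable cost at any output, so the firm shuts down: x = 0.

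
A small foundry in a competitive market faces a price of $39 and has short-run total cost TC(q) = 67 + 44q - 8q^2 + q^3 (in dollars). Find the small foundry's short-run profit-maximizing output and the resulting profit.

AVC = 44 - 8q + q^2; min AVC = $28 at q = 4. Since P = $39 ≥ min AVC, the firm produces.
MC = 44 - 16q + 3q^2. Setting P = MC and taking the root on the rising branch gives q* = 5.
TR = 39·5 = 195. TC = 67 + 145 = 212. Profit = 195 − 212 = -$17.
That loss of $17 beats the $67 the firm would lose by shutting down; producing recovers $50 of fixed cost.

Profit = -$17 at q = 5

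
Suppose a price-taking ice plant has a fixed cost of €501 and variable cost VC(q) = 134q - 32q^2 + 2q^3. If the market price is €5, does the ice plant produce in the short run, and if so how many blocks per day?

Shut down

Variable cost is VC = 134q - 32q^2 + 2q^3, so AVC = VC/q = 134 - 32q + 2q^2 and MC = dTC/dq = 134 - 64q + 6q^2.
AVC is minimized where dAVC/dq = -32 + 4q = 0, at q = 8; min AVC = 134 - 32·8 + 2·8^2 = €6.
With P < min AVC (€5 < €6), every unit sold adds to the loss.
The firm minimizes its loss by shutting down and losing only its fixed cost of €501.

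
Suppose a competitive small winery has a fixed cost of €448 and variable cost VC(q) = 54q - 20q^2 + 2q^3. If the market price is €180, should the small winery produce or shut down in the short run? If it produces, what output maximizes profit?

Strip out fixed cost: VC = 54q - 20q^2 + 2q^3. Then AVC = 54 - 20q + 2q^2 and MC = 54 - 40q + 6q^2.
The AVC parabola has its vertex at q = 20/4 = 5, where AVC = 54 - 20·5 + 2·5^2 = €4.
Since P = €180 ≥ min AVC = €4, price covers variable cost and the firm should produce.
Solving P = MC: -126 - 40q + 6q^2 = 0 ⇒ q = -7/3 or 9. On the upward-sloping branch, q* = 9.
Check: AVC at q = 9 is €36 ≤ P, so revenue covers variable cost.
Profit = P·q − TC = 180·9 − 772 = €848.

Produce at q = 9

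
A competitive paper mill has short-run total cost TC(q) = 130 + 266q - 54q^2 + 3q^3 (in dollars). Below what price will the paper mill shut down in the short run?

The firm shuts down when price falls below the minimum of average variable cost. AVC = VC/q = 266 - 54q + 3q^2.
dAVC/dq = -54 + 6q = 0 gives q = 9. min AVC = 266 - 54·9 + 3·9^2 = 23.
So the shutdown price is $23.

$23 per unit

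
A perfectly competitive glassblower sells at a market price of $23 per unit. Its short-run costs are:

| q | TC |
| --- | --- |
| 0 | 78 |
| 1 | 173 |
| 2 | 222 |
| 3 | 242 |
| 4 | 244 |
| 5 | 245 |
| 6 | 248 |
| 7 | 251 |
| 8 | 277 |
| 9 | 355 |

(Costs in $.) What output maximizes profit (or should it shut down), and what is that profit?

Profit at each row (π = 23q − TC): q=0: -78; q=1: -150; q=2: -176; q=3: -173; q=4: -152; q=5: -130; q=6: -110; q=7: -90; q=8: -93; q=9: -148.
Profit is highest at q = 0. Equivalently, the lowest AVC in the table is 173/7 ≈ $24.71 at q = 7, and P = $23 falls below it — price never covers variable cost, so the firm shuts down and loses only its fixed cost.

q = 0 (shut down); profit = -$78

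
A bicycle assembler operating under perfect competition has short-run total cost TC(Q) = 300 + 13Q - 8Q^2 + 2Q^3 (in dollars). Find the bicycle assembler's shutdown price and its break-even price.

Shutdown price = $5; break-even price = $83

AVC = 13 - 8Q + 2Q^2; minimized at Q = 2, giving min AVC = $5. That is the shutdown price.
ATC = 300/Q + 13 - 8Q + 2Q^2. Setting dATC/dQ = −300/Q^2 − 8 + 4Q = 0 gives Q = 5 (since 4·5^3 − 8·5^2 = 300).
min ATC = 300/5 + 13 − 8·5 + 2·5^2 = $83. That is the break-even price.
For $5 ≤ P < $83 the firm produces at a loss; below $5 it shuts down.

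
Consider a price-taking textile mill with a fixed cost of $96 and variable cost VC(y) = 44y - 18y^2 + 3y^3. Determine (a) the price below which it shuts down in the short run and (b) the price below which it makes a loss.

Shutdown price = min AVC. AVC = 44 - 18y + 3y^2, with vertex at y = 3 and minimum $17.
ATC = 96/y + 44 - 18y + 3y^2. Setting dATC/dy = −96/y^2 − 18 + 6y = 0 gives y = 4 (since 6·4^3 − 18·4^2 = 96).
min ATC = 96/4 + 44 − 18·4 + 3·4^2 = $44. That is the break-even price.
Between these two prices the firm operates at a loss; above $44 it earns a profit.

Shutdown price = $17; break-even price = $44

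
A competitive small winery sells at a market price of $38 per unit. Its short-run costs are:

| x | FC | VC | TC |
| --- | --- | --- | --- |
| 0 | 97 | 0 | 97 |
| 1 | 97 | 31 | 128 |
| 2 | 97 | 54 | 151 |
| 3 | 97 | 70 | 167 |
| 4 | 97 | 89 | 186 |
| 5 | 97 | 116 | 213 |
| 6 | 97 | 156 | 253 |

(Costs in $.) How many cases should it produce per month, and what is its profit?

Tabulate TR − TC: x=0: -97; x=1: -90; x=2: -75; x=3: -53; x=4: -34; x=5: -23; x=6: -25.
Profit is maximized at x = 5. AVC there is 116/5 = $23.20 ≤ P, so producing beats shutting down (which would give -$97).

x = 5; profit = -$23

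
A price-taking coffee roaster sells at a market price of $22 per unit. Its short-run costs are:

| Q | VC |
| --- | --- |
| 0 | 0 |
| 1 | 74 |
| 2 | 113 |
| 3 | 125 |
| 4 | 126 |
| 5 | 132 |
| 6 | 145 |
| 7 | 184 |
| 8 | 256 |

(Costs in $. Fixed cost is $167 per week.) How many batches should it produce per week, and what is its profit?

Profit at each row (π = 22Q − TC): Q=0: -167; Q=1: -219; Q=2: -236; Q=3: -226; Q=4: -205; Q=5: -189; Q=6: -180; Q=7: -197; Q=8: -247.
Profit is highest at Q = 0. Equivalently, the lowest AVC in the table is 145/6 ≈ $24.17 at Q = 6, and P = $22 falls below it — price never covers variable cost, so the firm shuts down and loses only its fixed cost.

Q = 0 (shut down); profit = -$167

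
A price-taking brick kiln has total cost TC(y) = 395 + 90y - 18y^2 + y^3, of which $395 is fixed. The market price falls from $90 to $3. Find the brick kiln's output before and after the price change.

AVC = 90 - 18y + y^2, minimized at y = 9 where min AVC = $9. MC = 90 - 36y + 3y^2.
At P = $90 ≥ min AVC, set P = MC on the rising branch: y = 12.
At P = $3 < min AVC = $9, price no longer covers variable cost at any output, so the firm shuts down: y = 0.

Output falls from 12 to 0 (the firm shuts down)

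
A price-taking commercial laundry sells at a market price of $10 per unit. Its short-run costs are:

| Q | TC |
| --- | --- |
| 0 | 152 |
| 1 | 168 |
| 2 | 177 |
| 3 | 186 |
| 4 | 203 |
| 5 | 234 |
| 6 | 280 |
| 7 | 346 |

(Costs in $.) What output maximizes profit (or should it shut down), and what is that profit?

Q = 0 (shut down); profit = -$152

Profit at each row (π = 10Q − TC): Q=0: -152; Q=1: -158; Q=2: -157; Q=3: -156; Q=4: -163; Q=5: -184; Q=6: -220; Q=7: -276.
Profit is highest at Q = 0. Equivalently, the lowest AVC in the table is 34/3 ≈ $11.33 at Q = 3, and P = $10 falls below it — price never covers variable cost, so the firm shuts down and loses only its fixed cost.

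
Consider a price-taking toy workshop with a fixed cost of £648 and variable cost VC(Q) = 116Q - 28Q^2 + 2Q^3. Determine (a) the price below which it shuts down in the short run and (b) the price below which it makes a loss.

Shutdown price = £18; break-even price = £98

Shutdown price = min AVC. AVC = 116 - 28Q + 2Q^2, with vertex at Q = 7 and minimum £18.
ATC = 648/Q + 116 - 28Q + 2Q^2. Setting dATC/dQ = −648/Q^2 − 28 + 4Q = 0 gives Q = 9 (since 4·9^3 − 28·9^2 = 648).
min ATC = 648/9 + 116 − 28·9 + 2·9^2 = £98. That is the break-even price.
Between these two prices the firm operates at a loss; above £98 it earns a profit.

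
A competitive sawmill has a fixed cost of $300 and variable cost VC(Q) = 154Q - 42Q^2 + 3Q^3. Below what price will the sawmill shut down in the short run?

Short-run supply begins at min AVC. From VC = 154Q - 42Q^2 + 3Q^3, AVC = 154 - 42Q + 3Q^2.
At the minimum of AVC, MC = AVC. MC = 154 - 84Q + 9Q^2; setting MC = AVC gives 6Q^2 - 42Q = 0, so Q = 7. min AVC = 7.
So the shutdown price is $7.

$7 per unit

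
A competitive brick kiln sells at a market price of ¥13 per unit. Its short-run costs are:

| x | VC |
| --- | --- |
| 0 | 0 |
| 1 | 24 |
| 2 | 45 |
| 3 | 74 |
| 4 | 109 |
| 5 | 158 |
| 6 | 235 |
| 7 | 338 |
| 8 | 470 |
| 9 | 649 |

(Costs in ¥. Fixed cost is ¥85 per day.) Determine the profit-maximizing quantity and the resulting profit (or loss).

Compute π = P·x − TC at each output: x=0: -85; x=1: -96; x=2: -104; x=3: -120; x=4: -142; x=5: -178; x=6: -242; x=7: -332; x=8: -451; x=9: -617.
Profit is highest at x = 0. Equivalently, the lowest AVC in the table is 45/2 ≈ ¥22.50 at x = 2, and P = ¥13 falls below it — price never covers variable cost, so the firm shuts down and loses only its fixed cost.

x = 0 (shut down); profit = -¥85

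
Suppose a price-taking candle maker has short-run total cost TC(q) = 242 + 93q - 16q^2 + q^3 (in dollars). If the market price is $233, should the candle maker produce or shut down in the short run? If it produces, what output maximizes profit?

From TC, MC = TC'(q) = 93 - 32q + 3q^2 and AVC = VC/q = 93 - 16q + q^2.
AVC is minimized where dAVC/dq = -16 + 2q = 0, at q = 8; min AVC = 93 - 16·8 + 8^2 = $29.
Since P = $233 ≥ min AVC = $29, price covers variable cost and the firm should produce.
P = MC gives -140 - 32q + 3q^2 = 0, with roots -10/3 and 14. Take the larger (rising MC): q* = 14.
Check: AVC at q = 14 is $65 ≤ P, so revenue covers variable cost.
Profit = P·q − TC = 233·14 − 1152 = $2110.

Produce at q = 14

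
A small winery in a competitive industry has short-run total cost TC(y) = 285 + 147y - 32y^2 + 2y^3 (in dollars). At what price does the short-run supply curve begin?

The firm shuts down when price falls below the minimum of average variable cost. AVC = VC/y = 147 - 32y + 2y^2.
At the minimum of AVC, MC = AVC. MC = 147 - 64y + 6y^2; setting MC = AVC gives 4y^2 - 32y = 0, so y = 8. min AVC = 19.
For P < $19 the firm produces nothing.

$19 per unit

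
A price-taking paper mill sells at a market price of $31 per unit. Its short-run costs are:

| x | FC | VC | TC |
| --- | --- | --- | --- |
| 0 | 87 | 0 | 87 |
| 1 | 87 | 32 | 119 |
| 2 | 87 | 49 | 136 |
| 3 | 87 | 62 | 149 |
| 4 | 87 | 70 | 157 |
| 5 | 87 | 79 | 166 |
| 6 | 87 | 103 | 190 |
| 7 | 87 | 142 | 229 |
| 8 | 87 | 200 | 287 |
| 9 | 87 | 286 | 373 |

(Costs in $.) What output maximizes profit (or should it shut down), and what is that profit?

x = 6; profit = -$4

Tabulate TR − TC: x=0: -87; x=1: -88; x=2: -74; x=3: -56; x=4: -33; x=5: -11; x=6: -4; x=7: -12; x=8: -39; x=9: -94.
Profit is maximized at x = 6. AVC there is 103/6 = $17.17 ≤ P, so producing beats shutting down (which would give -$87).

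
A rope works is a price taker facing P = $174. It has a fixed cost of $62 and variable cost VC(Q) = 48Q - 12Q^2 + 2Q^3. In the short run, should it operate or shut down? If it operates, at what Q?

Produce at Q = 7

Variable cost is VC = 48Q - 12Q^2 + 2Q^3, so AVC = VC/Q = 48 - 12Q + 2Q^2 and MC = dTC/dQ = 48 - 24Q + 6Q^2.
AVC is minimized where dAVC/dQ = -12 + 4Q = 0, at Q = 3; min AVC = 48 - 12·3 + 2·3^2 = $30.
Since P = $174 ≥ min AVC = $30, price covers variable cost and the firm should produce.
P = MC gives -126 - 24Q + 6Q^2 = 0, with roots -3 and 7. Take the larger (rising MC): Q* = 7.
Check: AVC at Q = 7 is $62 ≤ P, so revenue covers variable cost.
Profit = P·Q − TC = 174·7 − 496 = $722.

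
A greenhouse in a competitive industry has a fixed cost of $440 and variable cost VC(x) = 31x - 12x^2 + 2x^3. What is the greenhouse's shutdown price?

$13 per unit

The firm shuts down when price falls below the minimum of average variable cost. AVC = VC/x = 31 - 12x + 2x^2.
dAVC/dx = -12 + 4x = 0 gives x = 3. min AVC = 31 - 12·3 + 2·3^2 = 13.
The firm shuts down for any P below $13.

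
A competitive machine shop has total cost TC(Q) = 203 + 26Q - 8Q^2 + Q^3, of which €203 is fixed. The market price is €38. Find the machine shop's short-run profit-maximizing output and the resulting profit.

AVC = 26 - 8Q + Q^2 has its minimum €10 at Q = 4; price €38 clears that bar, so the firm operates.
MC = 26 - 16Q + 3Q^2. Setting P = MC and taking the root on the rising branch gives Q* = 6.
TR = 38·6 = 228. TC = 203 + 84 = 287. Profit = 228 − 287 = -€59.
Shutting down would mean losing the fixed cost of €203, so operating at a loss of €59 is better by €144.

Profit = -€59 at Q = 6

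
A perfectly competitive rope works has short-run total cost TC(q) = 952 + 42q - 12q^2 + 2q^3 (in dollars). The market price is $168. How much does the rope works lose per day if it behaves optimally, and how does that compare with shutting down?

AVC = 42 - 12q + 2q^2; min AVC = $24 at q = 3. Since P = $168 ≥ min AVC, the firm produces.
MC = 42 - 24q + 6q^2. Setting P = MC and taking the root on the rising branch gives q* = 7.
TR = 168·7 = 1176. TC = 952 + 392 = 1344. Profit = 1176 − 1344 = -$168.
That loss of $168 beats the $952 the firm would lose by shutting down; producing recovers $784 of fixed cost.

Profit = -$168 at q = 7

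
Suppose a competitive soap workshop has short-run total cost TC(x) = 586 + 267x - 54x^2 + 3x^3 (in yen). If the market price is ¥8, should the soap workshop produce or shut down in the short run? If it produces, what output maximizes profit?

Variable cost is VC = 267x - 54x^2 + 3x^3, so AVC = VC/x = 267 - 54x + 3x^2 and MC = dTC/dx = 267 - 108x + 9x^2.
AVC hits its minimum where MC = AVC, at x = 9, giving min AVC = 267 - 54·9 + 3·9^2 = ¥24.
Since P = ¥8 < min AVC = ¥24, price fails to cover variable cost at any output.
Shutting down limits the loss to fixed cost, ¥586.

Shut down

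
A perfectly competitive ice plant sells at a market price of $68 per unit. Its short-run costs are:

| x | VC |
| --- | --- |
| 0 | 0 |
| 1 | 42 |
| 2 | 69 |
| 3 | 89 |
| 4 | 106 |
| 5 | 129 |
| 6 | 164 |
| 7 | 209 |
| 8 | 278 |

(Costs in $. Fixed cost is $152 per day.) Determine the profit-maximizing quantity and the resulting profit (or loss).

Compute π = P·x − TC at each output: x=0: -152; x=1: -126; x=2: -85; x=3: -37; x=4: 14; x=5: 59; x=6: 92; x=7: 115; x=8: 114.
Profit is maximized at x = 7. AVC there is 209/7 = $29.86 ≤ P, so producing beats shutting down (which would give -$152).

x = 7; profit = $115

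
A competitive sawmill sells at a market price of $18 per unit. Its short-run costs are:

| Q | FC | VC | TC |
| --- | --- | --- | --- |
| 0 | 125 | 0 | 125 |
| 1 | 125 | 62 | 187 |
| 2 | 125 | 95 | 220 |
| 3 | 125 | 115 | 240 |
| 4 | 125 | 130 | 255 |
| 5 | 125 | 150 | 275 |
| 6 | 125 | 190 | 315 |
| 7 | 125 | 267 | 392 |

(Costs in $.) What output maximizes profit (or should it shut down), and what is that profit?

Compute π = P·Q − TC at each output: Q=0: -125; Q=1: -169; Q=2: -184; Q=3: -186; Q=4: -183; Q=5: -185; Q=6: -207; Q=7: -266.
Profit is highest at Q = 0. Equivalently, the lowest AVC in the table is 150/5 ≈ $30 at Q = 5, and P = $18 falls below it — price never covers variable cost, so the firm shuts down and loses only its fixed cost.

Q = 0 (shut down); profit = -$125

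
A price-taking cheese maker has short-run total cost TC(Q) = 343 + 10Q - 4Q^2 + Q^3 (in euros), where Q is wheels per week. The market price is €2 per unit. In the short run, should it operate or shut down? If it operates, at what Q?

Shut down

Variable cost is VC = 10Q - 4Q^2 + Q^3, so AVC = VC/Q = 10 - 4Q + Q^2 and MC = dTC/dQ = 10 - 8Q + 3Q^2.
AVC is minimized where dAVC/dQ = -4 + 2Q = 0, at Q = 2; min AVC = 10 - 4·2 + 2^2 = €6.
P = €2 lies below min AVC = €6; no output level covers variable cost.
Best response: produce nothing and absorb the €343 fixed cost.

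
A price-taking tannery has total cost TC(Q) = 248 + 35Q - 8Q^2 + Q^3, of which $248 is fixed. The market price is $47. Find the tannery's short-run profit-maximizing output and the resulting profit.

AVC = 35 - 8Q + Q^2 has its minimum $19 at Q = 4; price $47 clears that bar, so the firm operates.
MC = 35 - 16Q + 3Q^2. Setting P = MC and taking the root on the rising branch gives Q* = 6.
TR = 47·6 = 282. TC = 248 + 138 = 386. Profit = 282 − 386 = -$104.
By producing, the firm covers all variable cost plus $144 of fixed cost; shutting down would lose the full $248.

Profit = -$104 at Q = 6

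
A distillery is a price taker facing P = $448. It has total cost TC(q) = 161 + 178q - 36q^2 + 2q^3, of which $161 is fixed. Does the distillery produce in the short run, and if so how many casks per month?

From TC, MC = TC'(q) = 178 - 72q + 6q^2 and AVC = VC/q = 178 - 36q + 2q^2.
The AVC parabola has its vertex at q = 36/4 = 9, where AVC = 178 - 36·9 + 2·9^2 = $16.
P = $448 exceeds min AVC = $16, so the firm stays open.
P = MC gives -270 - 72q + 6q^2 = 0, with roots -3 and 15. Take the larger (rising MC): q* = 15.
Check: AVC at q = 15 is $88 ≤ P, so revenue covers variable cost.
Profit = P·q − TC = 448·15 − 1481 = $5239.

Produce at q = 15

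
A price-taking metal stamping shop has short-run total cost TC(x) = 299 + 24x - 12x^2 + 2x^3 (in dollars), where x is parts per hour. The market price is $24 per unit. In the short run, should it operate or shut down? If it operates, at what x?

Produce at x = 4

From TC, MC = TC'(x) = 24 - 24x + 6x^2 and AVC = VC/x = 24 - 12x + 2x^2.
AVC is minimized where dAVC/dx = -12 + 4x = 0, at x = 3; min AVC = 24 - 12·3 + 2·3^2 = $6.
Since P = $24 ≥ min AVC = $6, price covers variable cost and the firm should produce.
Set P = MC: 24 = 24 - 24x + 6x^2 → -24x + 6x^2 = 0. The roots are x = 0 and x = 4; the profit-maximizing output is on the rising part of MC, so x* = 4.
Check: AVC at x = 4 is $8 ≤ P, so revenue covers variable cost.
Profit = P·x − TC = 24·4 − 331 = -$235, a loss, but smaller than the $299 fixed cost the firm would lose by shutting down.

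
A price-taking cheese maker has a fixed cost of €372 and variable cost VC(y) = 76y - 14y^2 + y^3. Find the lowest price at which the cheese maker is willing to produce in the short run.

The firm shuts down when price falls below the minimum of average variable cost. AVC = VC/y = 76 - 14y + y^2.
dAVC/dy = -14 + 2y = 0 gives y = 7. min AVC = 76 - 14·7 + 7^2 = 27.
The firm shuts down for any P below €27.

€27 per unit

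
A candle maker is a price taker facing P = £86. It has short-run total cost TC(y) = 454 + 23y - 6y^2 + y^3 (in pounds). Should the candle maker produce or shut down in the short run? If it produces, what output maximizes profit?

Produce at y = 7

Variable cost is VC = 23y - 6y^2 + y^3, so AVC = VC/y = 23 - 6y + y^2 and MC = dTC/dy = 23 - 12y + 3y^2.
AVC hits its minimum where MC = AVC, at y = 3, giving min AVC = 23 - 6·3 + 3^2 = £14.
Since P = £86 ≥ min AVC = £14, price covers variable cost and the firm should produce.
Solving P = MC: -63 - 12y + 3y^2 = 0 ⇒ y = -3 or 7. On the upward-sloping branch, y* = 7.
Check: AVC at y = 7 is £30 ≤ P, so revenue covers variable cost.
Profit = P·y − TC = 86·7 − 664 = -£62, a loss, but smaller than the £454 fixed cost the firm would lose by shutting down.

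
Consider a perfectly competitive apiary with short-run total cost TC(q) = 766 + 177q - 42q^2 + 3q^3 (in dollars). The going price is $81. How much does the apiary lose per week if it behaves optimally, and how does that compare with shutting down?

Profit = -$382 at q = 8

AVC = 177 - 42q + 3q^2 has its minimum $30 at q = 7; price $81 clears that bar, so the firm operates.
MC = 177 - 84q + 9q^2. Setting P = MC and taking the root on the rising branch gives q* = 8.
TR = 81·8 = 648. TC = 766 + 264 = 1030. Profit = 648 − 1030 = -$382.
By producing, the firm covers all variable cost plus $384 of fixed cost; shutting down would lose the full $766.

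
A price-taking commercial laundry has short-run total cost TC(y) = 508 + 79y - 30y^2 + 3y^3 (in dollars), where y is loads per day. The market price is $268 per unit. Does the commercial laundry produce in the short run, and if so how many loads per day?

Produce at y = 9

Strip out fixed cost: VC = 79y - 30y^2 + 3y^3. Then AVC = 79 - 30y + 3y^2 and MC = 79 - 60y + 9y^2.
AVC is minimized where dAVC/dy = -30 + 6y = 0, at y = 5; min AVC = 79 - 30·5 + 3·5^2 = $4.
Since P = $268 ≥ min AVC = $4, price covers variable cost and the firm should produce.
Solving P = MC: -189 - 60y + 9y^2 = 0 ⇒ y = -7/3 or 9. On the upward-sloping branch, y* = 9.
Check: AVC at y = 9 is $52 ≤ P, so revenue covers variable cost.
Profit = P·y − TC = 268·9 − 976 = $1436.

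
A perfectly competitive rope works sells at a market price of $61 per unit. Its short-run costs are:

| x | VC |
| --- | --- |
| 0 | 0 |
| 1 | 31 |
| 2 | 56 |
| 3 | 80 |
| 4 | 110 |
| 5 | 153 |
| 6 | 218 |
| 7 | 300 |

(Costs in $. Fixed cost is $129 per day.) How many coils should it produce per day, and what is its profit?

x = 5; profit = $23

Tabulate TR − TC: x=0: -129; x=1: -99; x=2: -63; x=3: -26; x=4: 5; x=5: 23; x=6: 19; x=7: -2.
Profit is maximized at x = 5. AVC there is 153/5 = $30.60 ≤ P, so producing beats shutting down (which would give -$129).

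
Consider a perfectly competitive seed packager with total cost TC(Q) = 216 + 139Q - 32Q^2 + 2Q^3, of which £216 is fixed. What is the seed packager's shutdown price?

The shutdown price is the minimum of AVC. VC = 139Q - 32Q^2 + 2Q^3, so AVC = 139 - 32Q + 2Q^2.
dAVC/dQ = -32 + 4Q = 0 gives Q = 8. min AVC = 139 - 32·8 + 2·8^2 = 11.
So the shutdown price is £11.

£11 per unit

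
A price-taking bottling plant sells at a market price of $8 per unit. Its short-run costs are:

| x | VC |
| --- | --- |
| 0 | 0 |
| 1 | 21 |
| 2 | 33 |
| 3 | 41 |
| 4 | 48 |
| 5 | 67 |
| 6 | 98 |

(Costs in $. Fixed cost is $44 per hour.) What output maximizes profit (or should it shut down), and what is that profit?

Tabulate TR − TC: x=0: -44; x=1: -57; x=2: -61; x=3: -61; x=4: -60; x=5: -71; x=6: -94.
Profit is highest at x = 0. Equivalently, the lowest AVC in the table is 48/4 ≈ $12 at x = 4, and P = $8 falls below it — price never covers variable cost, so the firm shuts down and loses only its fixed cost.

x = 0 (shut down); profit = -$44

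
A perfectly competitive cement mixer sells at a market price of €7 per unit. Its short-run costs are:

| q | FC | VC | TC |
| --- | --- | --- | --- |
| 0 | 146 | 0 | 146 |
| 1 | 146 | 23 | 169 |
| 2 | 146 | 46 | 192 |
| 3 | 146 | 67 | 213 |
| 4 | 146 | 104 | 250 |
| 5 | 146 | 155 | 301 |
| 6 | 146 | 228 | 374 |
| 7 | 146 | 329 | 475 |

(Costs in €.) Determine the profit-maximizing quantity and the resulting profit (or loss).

q = 0 (shut down); profit = -€146

Profit at each row (π = 7q − TC): q=0: -146; q=1: -162; q=2: -178; q=3: -192; q=4: -222; q=5: -266; q=6: -332; q=7: -426.
Profit is highest at q = 0. Equivalently, the lowest AVC in the table is 67/3 ≈ €22.33 at q = 3, and P = €7 falls below it — price never covers variable cost, so the firm shuts down and loses only its fixed cost.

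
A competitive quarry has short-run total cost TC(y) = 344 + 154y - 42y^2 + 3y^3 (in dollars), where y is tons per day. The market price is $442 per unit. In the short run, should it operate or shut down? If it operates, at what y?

Variable cost is VC = 154y - 42y^2 + 3y^3, so AVC = VC/y = 154 - 42y + 3y^2 and MC = dTC/dy = 154 - 84y + 9y^2.
AVC hits its minimum where MC = AVC, at y = 7, giving min AVC = 154 - 42·7 + 3·7^2 = $7.
P = $442 exceeds min AVC = $7, so the firm stays open.
P = MC gives -288 - 84y + 9y^2 = 0, with roots -8/3 and 12. Take the larger (rising MC): y* = 12.
Check: AVC at y = 12 is $82 ≤ P, so revenue covers variable cost.
Profit = P·y − TC = 442·12 − 1328 = $3976.

Produce at y = 12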